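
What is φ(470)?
184

470 = 2 × 5 × 47
φ(n) = n × ∏(1 - 1/p) for each prime p dividing n
φ(470) = 470 × (1 - 1/2) × (1 - 1/5) × (1 - 1/47) = 184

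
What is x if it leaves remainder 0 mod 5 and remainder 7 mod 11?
40

Using Chinese Remainder Theorem:
M = 5 × 11 = 55
M1 = 11, M2 = 5
y1 = 11^(-1) mod 5 = 1
y2 = 5^(-1) mod 11 = 9
x = (0×11×1 + 7×5×9) mod 55 = 40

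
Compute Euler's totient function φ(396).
120

396 = 2^2 × 3^2 × 11
φ(n) = n × ∏(1 - 1/p) for each prime p dividing n
φ(396) = 396 × (1 - 1/2) × (1 - 1/3) × (1 - 1/11) = 120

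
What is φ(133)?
108

133 = 7 × 19
φ(n) = n × ∏(1 - 1/p) for each prime p dividing n
φ(133) = 133 × (1 - 1/7) × (1 - 1/19) = 108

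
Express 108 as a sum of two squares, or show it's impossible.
Not possible

Factorization: 108 = 2^2 × 3^3
By Fermat: n is sum of two squares iff every prime p ≡ 3 (mod 4) appears to even power.
Prime(s) ≡ 3 (mod 4) with odd exponent: [(3, 3)]
Therefore 108 cannot be expressed as a² + b².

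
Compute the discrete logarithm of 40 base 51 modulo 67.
54

Baby-step giant-step with step n = ⌈√67⌉ = 9.
Baby steps 51^j mod 67 (j:value) for j=0..8: 0:1, 1:51, 2:55, 3:58, 4:10, 5:41, 6:14, 7:44, 8:33.
Giant-step multiplier: 51^(-9) ≡ 51^(66-9) = 51^57 ≡ 42 (mod 67).
Giant steps γ_i = 40·42^i mod 67: γ_0=40, γ_1=5, γ_2=9, γ_3=43, γ_4=64, γ_5=8, γ_6=1 (in table at j=0).
x = i·n + j = 6·9 + 0 = 54.
Check: 51^54 ≡ 40 (mod 67).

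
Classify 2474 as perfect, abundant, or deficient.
deficient

Proper divisors of 2474: sum = 1 + 2 + 1237 = 1240
Since 1240 < 2474, 2474 is deficient.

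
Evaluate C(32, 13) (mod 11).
2

Using Lucas' theorem:
Write n=32 and k=13 in base 11:
n in base 11: [2, 10]
k in base 11: [1, 2]
C(32,13) mod 11 = ∏ C(n_i, k_i) mod 11
Digit binomials (mod 11): C(2,1) = 2; C(10,2) = 45 ≡ 1
Product: 2 × 1 = 2 ≡ 2 (mod 11)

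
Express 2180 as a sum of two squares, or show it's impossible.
8² + 46² (a=8, b=46)

Factorization: 2180 = 2^2 × 5 × 109
By Fermat: n is sum of two squares iff every prime p ≡ 3 (mod 4) appears to even power.
All primes ≡ 3 (mod 4) appear to even power.
Search a = 0, 1, 2, … for 2180 - a² a perfect square: first hit at a = 8: 2180 - 64 = 2116 = 46².
2180 = 8² + 46² = 64 + 2116 ✓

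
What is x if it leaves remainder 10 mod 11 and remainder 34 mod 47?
175

Using Chinese Remainder Theorem:
M = 11 × 47 = 517
M1 = 47, M2 = 11
y1 = 47^(-1) mod 11 = 4
y2 = 11^(-1) mod 47 = 30
x = (10×47×4 + 34×11×30) mod 517 = 175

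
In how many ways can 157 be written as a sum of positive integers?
80630964769

p(n) counts ways to write n as a sum of positive integers (order ignored).
Euler's pentagonal recurrence: p(k) = p(k-1) + p(k-2) - p(k-5) - p(k-7) + p(k-12) + p(k-15) - ... (offsets j(3j∓1)/2, signs ++--, p(0)=1, p(<0)=0).
DP table for k = 0..156: p(0)=1, p(1)=1, p(2)=2, p(3)=3, p(4)=5, p(5)=7, p(6)=11, p(7)=15, p(8)=22, p(9)=30, p(10)=42, p(11)=56, p(12)=77, p(13)=101, p(14)=135, p(15)=176, p(16)=231, p(17)=297, p(18)=385, p(19)=490, p(20)=627, p(21)=792, p(22)=1002, p(23)=1255, p(24)=1575, p(25)=1958, p(26)=2436, p(27)=3010, p(28)=3718, p(29)=4565, p(30)=5604, p(31)=6842, p(32)=8349, p(33)=10143, p(34)=12310, p(35)=14883, p(36)=17977, p(37)=21637, p(38)=26015, p(39)=31185, p(40)=37338, p(41)=44583, p(42)=53174, p(43)=63261, p(44)=75175, p(45)=89134, p(46)=105558, p(47)=124754, p(48)=147273, p(49)=173525, p(50)=204226, p(51)=239943, p(52)=281589, p(53)=329931, p(54)=386155, p(55)=451276, p(56)=526823, p(57)=614154, p(58)=715220, p(59)=831820, p(60)=966467, p(61)=1121505, p(62)=1300156, p(63)=1505499, p(64)=1741630, p(65)=2012558, p(66)=2323520, p(67)=2679689, p(68)=3087735, p(69)=3554345, p(70)=4087968, p(71)=4697205, p(72)=5392783, p(73)=6185689, p(74)=7089500, p(75)=8118264, p(76)=9289091, p(77)=10619863, p(78)=12132164, p(79)=13848650, p(80)=15796476, p(81)=18004327, p(82)=20506255, p(83)=23338469, p(84)=26543660, p(85)=30167357, p(86)=34262962, p(87)=38887673, p(88)=44108109, p(89)=49995925, p(90)=56634173, p(91)=64112359, p(92)=72533807, p(93)=82010177, p(94)=92669720, p(95)=104651419, p(96)=118114304, p(97)=133230930, p(98)=150198136, p(99)=169229875, p(100)=190569292, p(101)=214481126, p(102)=241265379, p(103)=271248950, p(104)=304801365, p(105)=342325709, p(106)=384276336, p(107)=431149389, p(108)=483502844, p(109)=541946240, p(110)=607163746, p(111)=679903203, p(112)=761002156, p(113)=851376628, p(114)=952050665, p(115)=1064144451, p(116)=1188908248, p(117)=1327710076, p(118)=1482074143, p(119)=1653668665, p(120)=1844349560, p(121)=2056148051, p(122)=2291320912, p(123)=2552338241, p(124)=2841940500, p(125)=3163127352, p(126)=3519222692, p(127)=3913864295, p(128)=4351078600, p(129)=4835271870, p(130)=5371315400, p(131)=5964539504, p(132)=6620830889, p(133)=7346629512, p(134)=8149040695, p(135)=9035836076, p(136)=10015581680, p(137)=11097645016, p(138)=12292341831, p(139)=13610949895, p(140)=15065878135, p(141)=16670689208, p(142)=18440293320, p(143)=20390982757, p(144)=22540654445, p(145)=24908858009, p(146)=27517052599, p(147)=30388671978, p(148)=33549419497, p(149)=37027355200, p(150)=40853235313, p(151)=45060624582, p(152)=49686288421, p(153)=54770336324, p(154)=60356673280, p(155)=66493182097, p(156)=73232243759.
Final step: p(157) = p(156) + p(155) - p(152) - p(150) + p(145) + p(142) - p(135) - p(131) + p(122) + p(117) - p(106) - p(100) + p(87) + p(80) - p(65) - p(57) + p(40) + p(31) - p(12) - p(2)
= 73232243759 + 66493182097 - 49686288421 - 40853235313 + 24908858009 + 18440293320 - 9035836076 - 5964539504 + 2291320912 + 1327710076 - 384276336 - 190569292 + 38887673 + 15796476 - 2012558 - 614154 + 37338 + 6842 - 77 - 2
= 80630964769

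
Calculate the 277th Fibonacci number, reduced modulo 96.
89

Matrix identity: Q^n = [[F_(n+1), F_n], [F_n, F_(n-1)]] with Q = [[1,1],[1,0]].
n = 277 = 100010101₂. Square-and-multiply, entries mod 96:
Q^1 = [[1,1],[1,0]]
Q^2 = (Q^1)² = [[2,1],[1,1]]
Q^4 = (Q^2)² = [[5,3],[3,2]]
Q^8 = (Q^4)² = [[34,21],[21,13]]
Q^17 = (Q^8)²·Q = [[88,61],[61,27]]
Q^34 = (Q^17)² = [[41,7],[7,34]]
Q^69 = (Q^34)²·Q = [[47,2],[2,45]]
Q^138 = (Q^69)² = [[5,88],[88,13]]
Q^277 = (Q^138)²·Q = [[41,89],[89,48]]
F_277 mod 96 = Q^277[0][1] = 89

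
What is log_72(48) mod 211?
43

Baby-step giant-step with step n = ⌈√211⌉ = 15.
Baby steps 72^j mod 211 (j:value) for j=0..14: 0:1, 1:72, 2:120, 3:200, 4:52, 5:157, 6:121, 7:61, 8:172, 9:146, 10:173, 11:7, 12:82, 13:207, 14:134.
Giant-step multiplier: 72^(-15) ≡ 72^(210-15) = 72^195 ≡ 40 (mod 211).
Giant steps γ_i = 48·40^i mod 211: γ_0=48, γ_1=21, γ_2=207 (in table at j=13).
x = i·n + j = 2·15 + 13 = 43.
Check: 72^43 ≡ 48 (mod 211).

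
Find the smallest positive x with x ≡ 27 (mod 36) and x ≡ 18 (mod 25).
243

Using Chinese Remainder Theorem:
M = 36 × 25 = 900
M1 = 25, M2 = 36
y1 = 25^(-1) mod 36 = 13
y2 = 36^(-1) mod 25 = 16
x = (27×25×13 + 18×36×16) mod 900 = 243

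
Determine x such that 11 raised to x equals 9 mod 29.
6

Baby-step giant-step with step n = ⌈√29⌉ = 6.
Baby steps 11^j mod 29 (j:value) for j=0..5: 0:1, 1:11, 2:5, 3:26, 4:25, 5:14.
Giant-step multiplier: 11^(-6) ≡ 11^(28-6) = 11^22 ≡ 13 (mod 29).
Giant steps γ_i = 9·13^i mod 29: γ_0=9, γ_1=1 (in table at j=0).
x = i·n + j = 1·6 + 0 = 6.
Check: 11^6 ≡ 9 (mod 29).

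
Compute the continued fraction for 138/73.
[1; 1, 8, 8]

Euclidean algorithm steps:
138 = 1 × 73 + 65
73 = 1 × 65 + 8
65 = 8 × 8 + 1
8 = 8 × 1 + 0
Continued fraction: [1; 1, 8, 8]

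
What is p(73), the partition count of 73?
6185689

p(n) counts ways to write n as a sum of positive integers (order ignored).
Euler's pentagonal recurrence: p(k) = p(k-1) + p(k-2) - p(k-5) - p(k-7) + p(k-12) + p(k-15) - ... (offsets j(3j∓1)/2, signs ++--, p(0)=1, p(<0)=0).
DP table for k = 0..72: p(0)=1, p(1)=1, p(2)=2, p(3)=3, p(4)=5, p(5)=7, p(6)=11, p(7)=15, p(8)=22, p(9)=30, p(10)=42, p(11)=56, p(12)=77, p(13)=101, p(14)=135, p(15)=176, p(16)=231, p(17)=297, p(18)=385, p(19)=490, p(20)=627, p(21)=792, p(22)=1002, p(23)=1255, p(24)=1575, p(25)=1958, p(26)=2436, p(27)=3010, p(28)=3718, p(29)=4565, p(30)=5604, p(31)=6842, p(32)=8349, p(33)=10143, p(34)=12310, p(35)=14883, p(36)=17977, p(37)=21637, p(38)=26015, p(39)=31185, p(40)=37338, p(41)=44583, p(42)=53174, p(43)=63261, p(44)=75175, p(45)=89134, p(46)=105558, p(47)=124754, p(48)=147273, p(49)=173525, p(50)=204226, p(51)=239943, p(52)=281589, p(53)=329931, p(54)=386155, p(55)=451276, p(56)=526823, p(57)=614154, p(58)=715220, p(59)=831820, p(60)=966467, p(61)=1121505, p(62)=1300156, p(63)=1505499, p(64)=1741630, p(65)=2012558, p(66)=2323520, p(67)=2679689, p(68)=3087735, p(69)=3554345, p(70)=4087968, p(71)=4697205, p(72)=5392783.
Final step: p(73) = p(72) + p(71) - p(68) - p(66) + p(61) + p(58) - p(51) - p(47) + p(38) + p(33) - p(22) - p(16) + p(3)
= 5392783 + 4697205 - 3087735 - 2323520 + 1121505 + 715220 - 239943 - 124754 + 26015 + 10143 - 1002 - 231 + 3
= 6185689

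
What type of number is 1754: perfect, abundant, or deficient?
deficient

Proper divisors of 1754: sum = 1 + 2 + 877 = 880
Since 880 < 1754, 1754 is deficient.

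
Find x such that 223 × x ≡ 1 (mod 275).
37

gcd(223, 275) = 1, so the inverse exists.
Extended Euclidean algorithm on (275, 223):
275 = 1 × 223 + 52  ⟹  52 = (1)·275 + (-1)·223
223 = 4 × 52 + 15  ⟹  15 = (-4)·275 + (5)·223
52 = 3 × 15 + 7  ⟹  7 = (13)·275 + (-16)·223
15 = 2 × 7 + 1  ⟹  1 = (-30)·275 + (37)·223
So (37)·223 ≡ 1 (mod 275), i.e. 223^(-1) ≡ 37 (mod 275).
Check: 223 × 37 = 8251 ≡ 1 (mod 275)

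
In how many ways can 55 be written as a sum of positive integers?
451276

p(n) counts ways to write n as a sum of positive integers (order ignored).
Euler's pentagonal recurrence: p(k) = p(k-1) + p(k-2) - p(k-5) - p(k-7) + p(k-12) + p(k-15) - ... (offsets j(3j∓1)/2, signs ++--, p(0)=1, p(<0)=0).
DP table for k = 0..54: p(0)=1, p(1)=1, p(2)=2, p(3)=3, p(4)=5, p(5)=7, p(6)=11, p(7)=15, p(8)=22, p(9)=30, p(10)=42, p(11)=56, p(12)=77, p(13)=101, p(14)=135, p(15)=176, p(16)=231, p(17)=297, p(18)=385, p(19)=490, p(20)=627, p(21)=792, p(22)=1002, p(23)=1255, p(24)=1575, p(25)=1958, p(26)=2436, p(27)=3010, p(28)=3718, p(29)=4565, p(30)=5604, p(31)=6842, p(32)=8349, p(33)=10143, p(34)=12310, p(35)=14883, p(36)=17977, p(37)=21637, p(38)=26015, p(39)=31185, p(40)=37338, p(41)=44583, p(42)=53174, p(43)=63261, p(44)=75175, p(45)=89134, p(46)=105558, p(47)=124754, p(48)=147273, p(49)=173525, p(50)=204226, p(51)=239943, p(52)=281589, p(53)=329931, p(54)=386155.
Final step: p(55) = p(54) + p(53) - p(50) - p(48) + p(43) + p(40) - p(33) - p(29) + p(20) + p(15) - p(4)
= 386155 + 329931 - 204226 - 147273 + 63261 + 37338 - 10143 - 4565 + 627 + 176 - 5
= 451276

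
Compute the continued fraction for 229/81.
[2; 1, 4, 1, 3, 1, 2]

Euclidean algorithm steps:
229 = 2 × 81 + 67
81 = 1 × 67 + 14
67 = 4 × 14 + 11
14 = 1 × 11 + 3
11 = 3 × 3 + 2
3 = 1 × 2 + 1
2 = 2 × 1 + 0
Continued fraction: [2; 1, 4, 1, 3, 1, 2]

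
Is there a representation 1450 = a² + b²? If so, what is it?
9² + 37² (a=9, b=37)

Factorization: 1450 = 2 × 5^2 × 29
By Fermat: n is sum of two squares iff every prime p ≡ 3 (mod 4) appears to even power.
All primes ≡ 3 (mod 4) appear to even power.
Search a = 0, 1, 2, … for 1450 - a² a perfect square: first hit at a = 9: 1450 - 81 = 1369 = 37².
1450 = 9² + 37² = 81 + 1369 ✓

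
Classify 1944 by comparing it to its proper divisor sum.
abundant

Proper divisors of 1944: sum = 1 + 2 + 3 + 4 + 6 + 8 + 9 + 12 + ... + 324 + 486 + 648 + 972 (23 divisors) = 3516
Since 3516 > 1944, 1944 is abundant.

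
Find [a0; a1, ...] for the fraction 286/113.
[2; 1, 1, 7, 1, 1, 3]

Euclidean algorithm steps:
286 = 2 × 113 + 60
113 = 1 × 60 + 53
60 = 1 × 53 + 7
53 = 7 × 7 + 4
7 = 1 × 4 + 3
4 = 1 × 3 + 1
3 = 3 × 1 + 0
Continued fraction: [2; 1, 1, 7, 1, 1, 3]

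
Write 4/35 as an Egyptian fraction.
1/9 + 1/315

Greedy algorithm:
4/35: ceiling(35/4) = 9, use 1/9
1/315: ceiling(315/1) = 315, use 1/315
Result: 4/35 = 1/9 + 1/315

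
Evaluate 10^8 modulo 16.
0

Repeated squaring. Binary of 8 = 1000.
10^1 ≡ 10 (mod 16); 10^2 ≡ 4 (mod 16); 10^4 ≡ 0 (mod 16); 10^8 ≡ 0 (mod 16)
10^8 = 10^8 ≡ 0 (mod 16)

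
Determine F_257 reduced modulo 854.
743

Matrix identity: Q^n = [[F_(n+1), F_n], [F_n, F_(n-1)]] with Q = [[1,1],[1,0]].
n = 257 = 100000001₂. Square-and-multiply, entries mod 854:
Q^1 = [[1,1],[1,0]]
Q^2 = (Q^1)² = [[2,1],[1,1]]
Q^4 = (Q^2)² = [[5,3],[3,2]]
Q^8 = (Q^4)² = [[34,21],[21,13]]
Q^16 = (Q^8)² = [[743,133],[133,610]]
Q^32 = (Q^16)² = [[120,609],[609,365]]
Q^64 = (Q^32)² = [[127,735],[735,246]]
Q^128 = (Q^64)² = [[400,21],[21,379]]
Q^257 = (Q^128)²·Q = [[22,743],[743,133]]
F_257 mod 854 = Q^257[0][1] = 743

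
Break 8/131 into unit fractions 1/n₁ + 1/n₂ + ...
1/17 + 1/446 + 1/331081 + 1/328843554602

Greedy algorithm:
8/131: ceiling(131/8) = 17, use 1/17
5/2227: ceiling(2227/5) = 446, use 1/446
3/993242: ceiling(993242/3) = 331081, use 1/331081
1/328843554602: ceiling(328843554602/1) = 328843554602, use 1/328843554602
Result: 8/131 = 1/17 + 1/446 + 1/331081 + 1/328843554602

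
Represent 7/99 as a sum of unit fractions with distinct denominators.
1/15 + 1/248 + 1/122760

Greedy algorithm:
7/99: ceiling(99/7) = 15, use 1/15
2/495: ceiling(495/2) = 248, use 1/248
1/122760: ceiling(122760/1) = 122760, use 1/122760
Result: 7/99 = 1/15 + 1/248 + 1/122760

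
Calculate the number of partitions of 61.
1121505

p(n) counts ways to write n as a sum of positive integers (order ignored).
Euler's pentagonal recurrence: p(k) = p(k-1) + p(k-2) - p(k-5) - p(k-7) + p(k-12) + p(k-15) - ... (offsets j(3j∓1)/2, signs ++--, p(0)=1, p(<0)=0).
DP table for k = 0..60: p(0)=1, p(1)=1, p(2)=2, p(3)=3, p(4)=5, p(5)=7, p(6)=11, p(7)=15, p(8)=22, p(9)=30, p(10)=42, p(11)=56, p(12)=77, p(13)=101, p(14)=135, p(15)=176, p(16)=231, p(17)=297, p(18)=385, p(19)=490, p(20)=627, p(21)=792, p(22)=1002, p(23)=1255, p(24)=1575, p(25)=1958, p(26)=2436, p(27)=3010, p(28)=3718, p(29)=4565, p(30)=5604, p(31)=6842, p(32)=8349, p(33)=10143, p(34)=12310, p(35)=14883, p(36)=17977, p(37)=21637, p(38)=26015, p(39)=31185, p(40)=37338, p(41)=44583, p(42)=53174, p(43)=63261, p(44)=75175, p(45)=89134, p(46)=105558, p(47)=124754, p(48)=147273, p(49)=173525, p(50)=204226, p(51)=239943, p(52)=281589, p(53)=329931, p(54)=386155, p(55)=451276, p(56)=526823, p(57)=614154, p(58)=715220, p(59)=831820, p(60)=966467.
Final step: p(61) = p(60) + p(59) - p(56) - p(54) + p(49) + p(46) - p(39) - p(35) + p(26) + p(21) - p(10) - p(4)
= 966467 + 831820 - 526823 - 386155 + 173525 + 105558 - 31185 - 14883 + 2436 + 792 - 42 - 5
= 1121505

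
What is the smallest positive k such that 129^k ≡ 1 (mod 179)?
89

179 is prime, so ord(129) divides φ(179) = 178.
Divisors of 178: 1, 2, 89, 178.
Repeated squaring: 129^1 ≡ 129, 129^2 ≡ 173, 129^4 ≡ 36, 129^8 ≡ 43, 129^16 ≡ 59, 129^32 ≡ 80, 129^64 ≡ 135, 129^128 ≡ 146 (mod 179).
Test 129^d mod 179 for each divisor d in increasing order:
129^1 ≡ 129
129^2 ≡ 173
129^89 = 129^64·129^16·129^8·129^1 ≡ 1  ← first divisor giving 1
The order is 89.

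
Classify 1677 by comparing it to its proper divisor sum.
deficient

Proper divisors of 1677: sum = 1 + 3 + 13 + 39 + 43 + 129 + 559 = 787
Since 787 < 1677, 1677 is deficient.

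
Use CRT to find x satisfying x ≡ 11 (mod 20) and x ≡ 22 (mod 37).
651

Using Chinese Remainder Theorem:
M = 20 × 37 = 740
M1 = 37, M2 = 20
y1 = 37^(-1) mod 20 = 13
y2 = 20^(-1) mod 37 = 13
x = (11×37×13 + 22×20×13) mod 740 = 651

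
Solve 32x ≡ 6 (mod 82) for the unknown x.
x ≡ 13 (mod 41)

gcd(32, 82) = 2, which divides 6, so solutions exist.
Divide through by 2: 16x ≡ 3 (mod 41).
Find 16^(-1) mod 41 by the extended Euclidean algorithm:
41 = 2 × 16 + 9  ⟹  9 = (1)·41 + (-2)·16
16 = 1 × 9 + 7  ⟹  7 = (-1)·41 + (3)·16
9 = 1 × 7 + 2  ⟹  2 = (2)·41 + (-5)·16
7 = 3 × 2 + 1  ⟹  1 = (-7)·41 + (18)·16
So (18)·16 ≡ 1 (mod 41), i.e. 16^(-1) ≡ 18 (mod 41).
x ≡ 18 × 3 = 54 ≡ 13 (mod 41).
Check: 32 × 13 = 416 ≡ 6 (mod 82).
x ≡ 13 (mod 41), giving 2 solutions mod 82.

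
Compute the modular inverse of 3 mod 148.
99

gcd(3, 148) = 1, so the inverse exists.
Extended Euclidean algorithm on (148, 3):
148 = 49 × 3 + 1  ⟹  1 = (1)·148 + (-49)·3
So (-49)·3 ≡ 1 (mod 148), i.e. 3^(-1) ≡ -49 ≡ 99 (mod 148).
Check: 3 × 99 = 297 ≡ 1 (mod 148)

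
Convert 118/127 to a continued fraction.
[0; 1, 13, 9]

Euclidean algorithm steps:
118 = 0 × 127 + 118
127 = 1 × 118 + 9
118 = 13 × 9 + 1
9 = 9 × 1 + 0
Continued fraction: [0; 1, 13, 9]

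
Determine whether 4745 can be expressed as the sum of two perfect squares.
11² + 68² (a=11, b=68)

Factorization: 4745 = 5 × 13 × 73
By Fermat: n is sum of two squares iff every prime p ≡ 3 (mod 4) appears to even power.
All primes ≡ 3 (mod 4) appear to even power.
Search a = 0, 1, 2, … for 4745 - a² a perfect square: first hit at a = 11: 4745 - 121 = 4624 = 68².
4745 = 11² + 68² = 121 + 4624 ✓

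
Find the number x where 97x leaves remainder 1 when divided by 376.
345

gcd(97, 376) = 1, so the inverse exists.
Extended Euclidean algorithm on (376, 97):
376 = 3 × 97 + 85  ⟹  85 = (1)·376 + (-3)·97
97 = 1 × 85 + 12  ⟹  12 = (-1)·376 + (4)·97
85 = 7 × 12 + 1  ⟹  1 = (8)·376 + (-31)·97
So (-31)·97 ≡ 1 (mod 376), i.e. 97^(-1) ≡ -31 ≡ 345 (mod 376).
Check: 97 × 345 = 33465 ≡ 1 (mod 376)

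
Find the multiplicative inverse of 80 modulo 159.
2

gcd(80, 159) = 1, so the inverse exists.
Extended Euclidean algorithm on (159, 80):
159 = 1 × 80 + 79  ⟹  79 = (1)·159 + (-1)·80
80 = 1 × 79 + 1  ⟹  1 = (-1)·159 + (2)·80
So (2)·80 ≡ 1 (mod 159), i.e. 80^(-1) ≡ 2 (mod 159).
Check: 80 × 2 = 160 ≡ 1 (mod 159)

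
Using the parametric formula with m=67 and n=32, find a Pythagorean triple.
(3465, 4288, 5513)

Euclid's formula: a = m² - n², b = 2mn, c = m² + n²
m = 67, n = 32
a = 67² - 32² = 4489 - 1024 = 3465
b = 2 × 67 × 32 = 4288
c = 67² + 32² = 4489 + 1024 = 5513
Verification: 3465² + 4288² = 12006225 + 18386944 = 30393169 = 5513² ✓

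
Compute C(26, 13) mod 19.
0

Using Lucas' theorem:
Write n=26 and k=13 in base 19:
n in base 19: [1, 7]
k in base 19: [0, 13]
C(26,13) mod 19 = ∏ C(n_i, k_i) mod 19
Digit binomials (mod 19): C(1,0) = 1; C(7,13) = 0 (k_i > n_i)
Product: 1 × 0 = 0 ≡ 0 (mod 19)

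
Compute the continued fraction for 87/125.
[0; 1, 2, 3, 2, 5]

Euclidean algorithm steps:
87 = 0 × 125 + 87
125 = 1 × 87 + 38
87 = 2 × 38 + 11
38 = 3 × 11 + 5
11 = 2 × 5 + 1
5 = 5 × 1 + 0
Continued fraction: [0; 1, 2, 3, 2, 5]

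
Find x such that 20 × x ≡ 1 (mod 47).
40

gcd(20, 47) = 1, so the inverse exists.
Extended Euclidean algorithm on (47, 20):
47 = 2 × 20 + 7  ⟹  7 = (1)·47 + (-2)·20
20 = 2 × 7 + 6  ⟹  6 = (-2)·47 + (5)·20
7 = 1 × 6 + 1  ⟹  1 = (3)·47 + (-7)·20
So (-7)·20 ≡ 1 (mod 47), i.e. 20^(-1) ≡ -7 ≡ 40 (mod 47).
Check: 20 × 40 = 800 ≡ 1 (mod 47)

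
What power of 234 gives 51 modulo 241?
173

Baby-step giant-step with step n = ⌈√241⌉ = 16.
Baby steps 234^j mod 241 (j:value) for j=0..15: 0:1, 1:234, 2:49, 3:139, 4:232, 5:63, 6:41, 7:195, 8:81, 9:156, 10:113, 11:173, 12:235, 13:42, 14:188, 15:130.
Giant-step multiplier: 234^(-16) ≡ 234^(240-16) = 234^224 ≡ 183 (mod 241).
Giant steps γ_i = 51·183^i mod 241: γ_0=51, γ_1=175, γ_2=213, γ_3=178, γ_4=39, γ_5=148, γ_6=92, γ_7=207, γ_8=44, γ_9=99, γ_10=42 (in table at j=13).
x = i·n + j = 10·16 + 13 = 173.
Check: 234^173 ≡ 51 (mod 241).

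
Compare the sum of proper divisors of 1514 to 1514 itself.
deficient

Proper divisors of 1514: sum = 1 + 2 + 757 = 760
Since 760 < 1514, 1514 is deficient.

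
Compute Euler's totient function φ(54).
18

54 = 2 × 3^3
φ(n) = n × ∏(1 - 1/p) for each prime p dividing n
φ(54) = 54 × (1 - 1/2) × (1 - 1/3) = 18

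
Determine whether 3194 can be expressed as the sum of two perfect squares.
13² + 55² (a=13, b=55)

Factorization: 3194 = 2 × 1597
By Fermat: n is sum of two squares iff every prime p ≡ 3 (mod 4) appears to even power.
All primes ≡ 3 (mod 4) appear to even power.
Search a = 0, 1, 2, … for 3194 - a² a perfect square: first hit at a = 13: 3194 - 169 = 3025 = 55².
3194 = 13² + 55² = 169 + 3025 ✓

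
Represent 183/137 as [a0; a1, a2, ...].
[1; 2, 1, 45]

Euclidean algorithm steps:
183 = 1 × 137 + 46
137 = 2 × 46 + 45
46 = 1 × 45 + 1
45 = 45 × 1 + 0
Continued fraction: [1; 2, 1, 45]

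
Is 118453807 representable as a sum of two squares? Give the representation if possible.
Not possible

Factorization: 118453807 = 17 × 191^3
By Fermat: n is sum of two squares iff every prime p ≡ 3 (mod 4) appears to even power.
Prime(s) ≡ 3 (mod 4) with odd exponent: [(191, 3)]
Therefore 118453807 cannot be expressed as a² + b².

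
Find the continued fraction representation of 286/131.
[2; 5, 2, 5, 2]

Euclidean algorithm steps:
286 = 2 × 131 + 24
131 = 5 × 24 + 11
24 = 2 × 11 + 2
11 = 5 × 2 + 1
2 = 2 × 1 + 0
Continued fraction: [2; 5, 2, 5, 2]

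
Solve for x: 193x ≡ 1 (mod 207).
133

gcd(193, 207) = 1, so the inverse exists.
Extended Euclidean algorithm on (207, 193):
207 = 1 × 193 + 14  ⟹  14 = (1)·207 + (-1)·193
193 = 13 × 14 + 11  ⟹  11 = (-13)·207 + (14)·193
14 = 1 × 11 + 3  ⟹  3 = (14)·207 + (-15)·193
11 = 3 × 3 + 2  ⟹  2 = (-55)·207 + (59)·193
3 = 1 × 2 + 1  ⟹  1 = (69)·207 + (-74)·193
So (-74)·193 ≡ 1 (mod 207), i.e. 193^(-1) ≡ -74 ≡ 133 (mod 207).
Check: 193 × 133 = 25669 ≡ 1 (mod 207)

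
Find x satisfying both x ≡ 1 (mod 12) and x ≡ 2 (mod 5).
37

Using Chinese Remainder Theorem:
M = 12 × 5 = 60
M1 = 5, M2 = 12
y1 = 5^(-1) mod 12 = 5
y2 = 12^(-1) mod 5 = 3
x = (1×5×5 + 2×12×3) mod 60 = 37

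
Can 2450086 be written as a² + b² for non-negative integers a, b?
Not possible

Factorization: 2450086 = 2 × 107^3
By Fermat: n is sum of two squares iff every prime p ≡ 3 (mod 4) appears to even power.
Prime(s) ≡ 3 (mod 4) with odd exponent: [(107, 3)]
Therefore 2450086 cannot be expressed as a² + b².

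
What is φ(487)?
486

487 = 487
φ(n) = n × ∏(1 - 1/p) for each prime p dividing n
φ(487) = 487 × (1 - 1/487) = 486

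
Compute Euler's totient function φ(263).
262

263 = 263
φ(n) = n × ∏(1 - 1/p) for each prime p dividing n
φ(263) = 263 × (1 - 1/263) = 262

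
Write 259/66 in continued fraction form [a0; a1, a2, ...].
[3; 1, 12, 5]

Euclidean algorithm steps:
259 = 3 × 66 + 61
66 = 1 × 61 + 5
61 = 12 × 5 + 1
5 = 5 × 1 + 0
Continued fraction: [3; 1, 12, 5]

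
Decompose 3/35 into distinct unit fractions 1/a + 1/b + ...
1/12 + 1/420

Greedy algorithm:
3/35: ceiling(35/3) = 12, use 1/12
1/420: ceiling(420/1) = 420, use 1/420
Result: 3/35 = 1/12 + 1/420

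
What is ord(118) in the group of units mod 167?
166

167 is prime, so ord(118) divides φ(167) = 166.
Divisors of 166: 1, 2, 83, 166.
Repeated squaring: 118^1 ≡ 118, 118^2 ≡ 63, 118^4 ≡ 128, 118^8 ≡ 18, 118^16 ≡ 157, 118^32 ≡ 100, 118^64 ≡ 147, 118^128 ≡ 66 (mod 167).
Test 118^d mod 167 for each divisor d in increasing order:
118^1 ≡ 118
118^2 ≡ 63
118^83 = 118^64·118^16·118^2·118^1 ≡ 166
118^166 = 118^128·118^32·118^4·118^2 ≡ 1  ← first divisor giving 1
The order is 166.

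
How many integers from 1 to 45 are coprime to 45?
24

45 = 3^2 × 5
φ(n) = n × ∏(1 - 1/p) for each prime p dividing n
φ(45) = 45 × (1 - 1/3) × (1 - 1/5) = 24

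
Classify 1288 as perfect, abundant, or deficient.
abundant

Proper divisors of 1288: sum = 1 + 2 + 4 + 7 + 8 + 14 + 23 + 28 + 46 + 56 + 92 + 161 + 184 + 322 + 644 = 1592
Since 1592 > 1288, 1288 is abundant.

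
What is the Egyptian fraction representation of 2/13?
1/7 + 1/91

Greedy algorithm:
2/13: ceiling(13/2) = 7, use 1/7
1/91: ceiling(91/1) = 91, use 1/91
Result: 2/13 = 1/7 + 1/91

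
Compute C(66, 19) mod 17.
9

Using Lucas' theorem:
Write n=66 and k=19 in base 17:
n in base 17: [3, 15]
k in base 17: [1, 2]
C(66,19) mod 17 = ∏ C(n_i, k_i) mod 17
Digit binomials (mod 17): C(3,1) = 3; C(15,2) = 105 ≡ 3
Product: 3 × 3 = 9 ≡ 9 (mod 17)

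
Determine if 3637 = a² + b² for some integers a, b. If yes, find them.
39² + 46² (a=39, b=46)

Factorization: 3637 = 3637
By Fermat: n is sum of two squares iff every prime p ≡ 3 (mod 4) appears to even power.
All primes ≡ 3 (mod 4) appear to even power.
Search a = 0, 1, 2, … for 3637 - a² a perfect square: first hit at a = 39: 3637 - 1521 = 2116 = 46².
3637 = 39² + 46² = 1521 + 2116 ✓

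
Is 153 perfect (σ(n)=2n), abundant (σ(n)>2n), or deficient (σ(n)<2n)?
deficient

Proper divisors of 153: sum = 1 + 3 + 9 + 17 + 51 = 81
Since 81 < 153, 153 is deficient.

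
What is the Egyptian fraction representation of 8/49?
1/7 + 1/49

Greedy algorithm:
8/49: ceiling(49/8) = 7, use 1/7
1/49: ceiling(49/1) = 49, use 1/49
Result: 8/49 = 1/7 + 1/49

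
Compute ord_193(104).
64

193 is prime, so ord(104) divides φ(193) = 192.
Divisors of 192: 1, 2, 3, 4, 6, 8, 12, 16, 24, 32, 48, 64, 96, 192.
Repeated squaring: 104^1 ≡ 104, 104^2 ≡ 8, 104^4 ≡ 64, 104^8 ≡ 43, 104^16 ≡ 112, 104^32 ≡ 192, 104^64 ≡ 1, 104^128 ≡ 1 (mod 193).
Test 104^d mod 193 for each divisor d in increasing order:
104^1 ≡ 104
104^2 ≡ 8
104^3 = 104^2·104^1 ≡ 60
104^4 ≡ 64
104^6 = 104^4·104^2 ≡ 126
104^8 ≡ 43
104^12 = 104^8·104^4 ≡ 50
104^16 ≡ 112
104^24 = 104^16·104^8 ≡ 184
104^32 ≡ 192
104^48 = 104^32·104^16 ≡ 81
104^64 ≡ 1  ← first divisor giving 1
The order is 64.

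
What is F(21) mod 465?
251

Matrix identity: Q^n = [[F_(n+1), F_n], [F_n, F_(n-1)]] with Q = [[1,1],[1,0]].
n = 21 = 10101₂. Square-and-multiply, entries mod 465:
Q^1 = [[1,1],[1,0]]
Q^2 = (Q^1)² = [[2,1],[1,1]]
Q^5 = (Q^2)²·Q = [[8,5],[5,3]]
Q^10 = (Q^5)² = [[89,55],[55,34]]
Q^21 = (Q^10)²·Q = [[41,251],[251,255]]
F_21 mod 465 = Q^21[0][1] = 251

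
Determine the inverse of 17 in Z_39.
23

gcd(17, 39) = 1, so the inverse exists.
Extended Euclidean algorithm on (39, 17):
39 = 2 × 17 + 5  ⟹  5 = (1)·39 + (-2)·17
17 = 3 × 5 + 2  ⟹  2 = (-3)·39 + (7)·17
5 = 2 × 2 + 1  ⟹  1 = (7)·39 + (-16)·17
So (-16)·17 ≡ 1 (mod 39), i.e. 17^(-1) ≡ -16 ≡ 23 (mod 39).
Check: 17 × 23 = 391 ≡ 1 (mod 39)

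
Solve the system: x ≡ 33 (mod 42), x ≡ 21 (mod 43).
537

Using Chinese Remainder Theorem:
M = 42 × 43 = 1806
M1 = 43, M2 = 42
y1 = 43^(-1) mod 42 = 1
y2 = 42^(-1) mod 43 = 42
x = (33×43×1 + 21×42×42) mod 1806 = 537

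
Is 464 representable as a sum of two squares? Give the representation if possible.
8² + 20² (a=8, b=20)

Factorization: 464 = 2^4 × 29
By Fermat: n is sum of two squares iff every prime p ≡ 3 (mod 4) appears to even power.
All primes ≡ 3 (mod 4) appear to even power.
Search a = 0, 1, 2, … for 464 - a² a perfect square: first hit at a = 8: 464 - 64 = 400 = 20².
464 = 8² + 20² = 64 + 400 ✓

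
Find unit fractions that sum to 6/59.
1/10 + 1/590

Greedy algorithm:
6/59: ceiling(59/6) = 10, use 1/10
1/590: ceiling(590/1) = 590, use 1/590
Result: 6/59 = 1/10 + 1/590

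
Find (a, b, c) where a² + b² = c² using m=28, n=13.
(615, 728, 953)

Euclid's formula: a = m² - n², b = 2mn, c = m² + n²
m = 28, n = 13
a = 28² - 13² = 784 - 169 = 615
b = 2 × 28 × 13 = 728
c = 28² + 13² = 784 + 169 = 953
Verification: 615² + 728² = 378225 + 529984 = 908209 = 953² ✓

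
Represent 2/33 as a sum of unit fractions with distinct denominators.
1/17 + 1/561

Greedy algorithm:
2/33: ceiling(33/2) = 17, use 1/17
1/561: ceiling(561/1) = 561, use 1/561
Result: 2/33 = 1/17 + 1/561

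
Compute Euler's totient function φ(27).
18

27 = 3^3
φ(n) = n × ∏(1 - 1/p) for each prime p dividing n
φ(27) = 27 × (1 - 1/3) = 18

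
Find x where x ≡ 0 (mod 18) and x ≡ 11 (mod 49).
648

Using Chinese Remainder Theorem:
M = 18 × 49 = 882
M1 = 49, M2 = 18
y1 = 49^(-1) mod 18 = 7
y2 = 18^(-1) mod 49 = 30
x = (0×49×7 + 11×18×30) mod 882 = 648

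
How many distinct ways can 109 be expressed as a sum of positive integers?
541946240

p(n) counts ways to write n as a sum of positive integers (order ignored).
Euler's pentagonal recurrence: p(k) = p(k-1) + p(k-2) - p(k-5) - p(k-7) + p(k-12) + p(k-15) - ... (offsets j(3j∓1)/2, signs ++--, p(0)=1, p(<0)=0).
DP table for k = 0..108: p(0)=1, p(1)=1, p(2)=2, p(3)=3, p(4)=5, p(5)=7, p(6)=11, p(7)=15, p(8)=22, p(9)=30, p(10)=42, p(11)=56, p(12)=77, p(13)=101, p(14)=135, p(15)=176, p(16)=231, p(17)=297, p(18)=385, p(19)=490, p(20)=627, p(21)=792, p(22)=1002, p(23)=1255, p(24)=1575, p(25)=1958, p(26)=2436, p(27)=3010, p(28)=3718, p(29)=4565, p(30)=5604, p(31)=6842, p(32)=8349, p(33)=10143, p(34)=12310, p(35)=14883, p(36)=17977, p(37)=21637, p(38)=26015, p(39)=31185, p(40)=37338, p(41)=44583, p(42)=53174, p(43)=63261, p(44)=75175, p(45)=89134, p(46)=105558, p(47)=124754, p(48)=147273, p(49)=173525, p(50)=204226, p(51)=239943, p(52)=281589, p(53)=329931, p(54)=386155, p(55)=451276, p(56)=526823, p(57)=614154, p(58)=715220, p(59)=831820, p(60)=966467, p(61)=1121505, p(62)=1300156, p(63)=1505499, p(64)=1741630, p(65)=2012558, p(66)=2323520, p(67)=2679689, p(68)=3087735, p(69)=3554345, p(70)=4087968, p(71)=4697205, p(72)=5392783, p(73)=6185689, p(74)=7089500, p(75)=8118264, p(76)=9289091, p(77)=10619863, p(78)=12132164, p(79)=13848650, p(80)=15796476, p(81)=18004327, p(82)=20506255, p(83)=23338469, p(84)=26543660, p(85)=30167357, p(86)=34262962, p(87)=38887673, p(88)=44108109, p(89)=49995925, p(90)=56634173, p(91)=64112359, p(92)=72533807, p(93)=82010177, p(94)=92669720, p(95)=104651419, p(96)=118114304, p(97)=133230930, p(98)=150198136, p(99)=169229875, p(100)=190569292, p(101)=214481126, p(102)=241265379, p(103)=271248950, p(104)=304801365, p(105)=342325709, p(106)=384276336, p(107)=431149389, p(108)=483502844.
Final step: p(109) = p(108) + p(107) - p(104) - p(102) + p(97) + p(94) - p(87) - p(83) + p(74) + p(69) - p(58) - p(52) + p(39) + p(32) - p(17) - p(9)
= 483502844 + 431149389 - 304801365 - 241265379 + 133230930 + 92669720 - 38887673 - 23338469 + 7089500 + 3554345 - 715220 - 281589 + 31185 + 8349 - 297 - 30
= 541946240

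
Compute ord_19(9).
9

19 is prime, so ord(9) divides φ(19) = 18.
Divisors of 18: 1, 2, 3, 6, 9, 18.
Repeated squaring: 9^1 ≡ 9, 9^2 ≡ 5, 9^4 ≡ 6, 9^8 ≡ 17, 9^16 ≡ 4 (mod 19).
Test 9^d mod 19 for each divisor d in increasing order:
9^1 ≡ 9
9^2 ≡ 5
9^3 = 9^2·9^1 ≡ 7
9^6 = 9^4·9^2 ≡ 11
9^9 = 9^8·9^1 ≡ 1  ← first divisor giving 1
The order is 9.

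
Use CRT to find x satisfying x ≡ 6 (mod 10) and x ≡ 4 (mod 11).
26

Using Chinese Remainder Theorem:
M = 10 × 11 = 110
M1 = 11, M2 = 10
y1 = 11^(-1) mod 10 = 1
y2 = 10^(-1) mod 11 = 10
x = (6×11×1 + 4×10×10) mod 110 = 26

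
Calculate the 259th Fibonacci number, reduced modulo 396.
221

Matrix identity: Q^n = [[F_(n+1), F_n], [F_n, F_(n-1)]] with Q = [[1,1],[1,0]].
n = 259 = 100000011₂. Square-and-multiply, entries mod 396:
Q^1 = [[1,1],[1,0]]
Q^2 = (Q^1)² = [[2,1],[1,1]]
Q^4 = (Q^2)² = [[5,3],[3,2]]
Q^8 = (Q^4)² = [[34,21],[21,13]]
Q^16 = (Q^8)² = [[13,195],[195,214]]
Q^32 = (Q^16)² = [[178,309],[309,265]]
Q^64 = (Q^32)² = [[49,267],[267,178]]
Q^129 = (Q^64)²·Q = [[55,34],[34,21]]
Q^259 = (Q^129)²·Q = [[33,221],[221,208]]
F_259 mod 396 = Q^259[0][1] = 221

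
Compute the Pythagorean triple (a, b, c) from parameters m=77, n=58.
(2565, 8932, 9293)

Euclid's formula: a = m² - n², b = 2mn, c = m² + n²
m = 77, n = 58
a = 77² - 58² = 5929 - 3364 = 2565
b = 2 × 77 × 58 = 8932
c = 77² + 58² = 5929 + 3364 = 9293
Verification: 2565² + 8932² = 6579225 + 79780624 = 86359849 = 9293² ✓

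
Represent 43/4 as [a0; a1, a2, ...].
[10; 1, 3]

Euclidean algorithm steps:
43 = 10 × 4 + 3
4 = 1 × 3 + 1
3 = 3 × 1 + 0
Continued fraction: [10; 1, 3]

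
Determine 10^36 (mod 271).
10

Repeated squaring. Binary of 36 = 100100.
10^1 ≡ 10 (mod 271); 10^2 ≡ 100 (mod 271); 10^4 ≡ 244 (mod 271); 10^8 ≡ 187 (mod 271); 10^16 ≡ 10 (mod 271); 10^32 ≡ 100 (mod 271)
10^36 = 10^4 × 10^32 ≡ 10 (mod 271)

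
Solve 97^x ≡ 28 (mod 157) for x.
39

Baby-step giant-step with step n = ⌈√157⌉ = 13.
Baby steps 97^j mod 157 (j:value) for j=0..12: 0:1, 1:97, 2:146, 3:32, 4:121, 5:119, 6:82, 7:104, 8:40, 9:112, 10:31, 11:24, 12:130.
Giant-step multiplier: 97^(-13) ≡ 97^(156-13) = 97^143 ≡ 22 (mod 157).
Giant steps γ_i = 28·22^i mod 157: γ_0=28, γ_1=145, γ_2=50, γ_3=1 (in table at j=0).
x = i·n + j = 3·13 + 0 = 39.
Check: 97^39 ≡ 28 (mod 157).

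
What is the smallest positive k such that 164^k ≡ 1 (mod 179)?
178

179 is prime, so ord(164) divides φ(179) = 178.
Divisors of 178: 1, 2, 89, 178.
Repeated squaring: 164^1 ≡ 164, 164^2 ≡ 46, 164^4 ≡ 147, 164^8 ≡ 129, 164^16 ≡ 173, 164^32 ≡ 36, 164^64 ≡ 43, 164^128 ≡ 59 (mod 179).
Test 164^d mod 179 for each divisor d in increasing order:
164^1 ≡ 164
164^2 ≡ 46
164^89 = 164^64·164^16·164^8·164^1 ≡ 178
164^178 = 164^128·164^32·164^16·164^2 ≡ 1  ← first divisor giving 1
The order is 178.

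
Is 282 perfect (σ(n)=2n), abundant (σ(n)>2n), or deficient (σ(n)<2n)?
abundant

Proper divisors of 282: sum = 1 + 2 + 3 + 6 + 47 + 94 + 141 = 294
Since 294 > 282, 282 is abundant.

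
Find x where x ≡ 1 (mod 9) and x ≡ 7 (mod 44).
271

Using Chinese Remainder Theorem:
M = 9 × 44 = 396
M1 = 44, M2 = 9
y1 = 44^(-1) mod 9 = 8
y2 = 9^(-1) mod 44 = 5
x = (1×44×8 + 7×9×5) mod 396 = 271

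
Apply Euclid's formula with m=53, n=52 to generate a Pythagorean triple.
(105, 5512, 5513)

Euclid's formula: a = m² - n², b = 2mn, c = m² + n²
m = 53, n = 52
a = 53² - 52² = 2809 - 2704 = 105
b = 2 × 53 × 52 = 5512
c = 53² + 52² = 2809 + 2704 = 5513
Verification: 105² + 5512² = 11025 + 30382144 = 30393169 = 5513² ✓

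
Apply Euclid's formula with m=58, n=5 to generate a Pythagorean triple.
(3339, 580, 3389)

Euclid's formula: a = m² - n², b = 2mn, c = m² + n²
m = 58, n = 5
a = 58² - 5² = 3364 - 25 = 3339
b = 2 × 58 × 5 = 580
c = 58² + 5² = 3364 + 25 = 3389
Verification: 3339² + 580² = 11148921 + 336400 = 11485321 = 3389² ✓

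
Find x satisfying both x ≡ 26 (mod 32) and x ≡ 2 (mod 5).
122

Using Chinese Remainder Theorem:
M = 32 × 5 = 160
M1 = 5, M2 = 32
y1 = 5^(-1) mod 32 = 13
y2 = 32^(-1) mod 5 = 3
x = (26×5×13 + 2×32×3) mod 160 = 122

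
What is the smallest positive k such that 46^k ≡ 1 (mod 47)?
2

47 is prime, so ord(46) divides φ(47) = 46.
Divisors of 46: 1, 2, 23, 46.
Repeated squaring: 46^1 ≡ 46, 46^2 ≡ 1, 46^4 ≡ 1, 46^8 ≡ 1, 46^16 ≡ 1, 46^32 ≡ 1 (mod 47).
Test 46^d mod 47 for each divisor d in increasing order:
46^1 ≡ 46
46^2 ≡ 1  ← first divisor giving 1
The order is 2.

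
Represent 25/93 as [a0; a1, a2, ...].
[0; 3, 1, 2, 1, 1, 3]

Euclidean algorithm steps:
25 = 0 × 93 + 25
93 = 3 × 25 + 18
25 = 1 × 18 + 7
18 = 2 × 7 + 4
7 = 1 × 4 + 3
4 = 1 × 3 + 1
3 = 3 × 1 + 0
Continued fraction: [0; 3, 1, 2, 1, 1, 3]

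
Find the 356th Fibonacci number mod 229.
148

Matrix identity: Q^n = [[F_(n+1), F_n], [F_n, F_(n-1)]] with Q = [[1,1],[1,0]].
n = 356 = 101100100₂. Square-and-multiply, entries mod 229:
Q^1 = [[1,1],[1,0]]
Q^2 = (Q^1)² = [[2,1],[1,1]]
Q^5 = (Q^2)²·Q = [[8,5],[5,3]]
Q^11 = (Q^5)²·Q = [[144,89],[89,55]]
Q^22 = (Q^11)² = [[32,78],[78,183]]
Q^44 = (Q^22)² = [[9,53],[53,185]]
Q^89 = (Q^44)²·Q = [[119,142],[142,206]]
Q^178 = (Q^89)² = [[204,121],[121,83]]
Q^356 = (Q^178)² = [[152,148],[148,4]]
F_356 mod 229 = Q^356[0][1] = 148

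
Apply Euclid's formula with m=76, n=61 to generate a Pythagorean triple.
(2055, 9272, 9497)

Euclid's formula: a = m² - n², b = 2mn, c = m² + n²
m = 76, n = 61
a = 76² - 61² = 5776 - 3721 = 2055
b = 2 × 76 × 61 = 9272
c = 76² + 61² = 5776 + 3721 = 9497
Verification: 2055² + 9272² = 4223025 + 85969984 = 90193009 = 9497² ✓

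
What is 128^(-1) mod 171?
167

gcd(128, 171) = 1, so the inverse exists.
Extended Euclidean algorithm on (171, 128):
171 = 1 × 128 + 43  ⟹  43 = (1)·171 + (-1)·128
128 = 2 × 43 + 42  ⟹  42 = (-2)·171 + (3)·128
43 = 1 × 42 + 1  ⟹  1 = (3)·171 + (-4)·128
So (-4)·128 ≡ 1 (mod 171), i.e. 128^(-1) ≡ -4 ≡ 167 (mod 171).
Check: 128 × 167 = 21376 ≡ 1 (mod 171)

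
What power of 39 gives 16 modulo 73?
16

Baby-step giant-step with step n = ⌈√73⌉ = 9.
Baby steps 39^j mod 73 (j:value) for j=0..8: 0:1, 1:39, 2:61, 3:43, 4:71, 5:68, 6:24, 7:60, 8:4.
Giant-step multiplier: 39^(-9) ≡ 39^(72-9) = 39^63 ≡ 22 (mod 73).
Giant steps γ_i = 16·22^i mod 73: γ_0=16, γ_1=60 (in table at j=7).
x = i·n + j = 1·9 + 7 = 16.
Check: 39^16 ≡ 16 (mod 73).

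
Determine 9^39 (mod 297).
27

Repeated squaring. Binary of 39 = 100111.
9^1 ≡ 9 (mod 297); 9^2 ≡ 81 (mod 297); 9^4 ≡ 27 (mod 297); 9^8 ≡ 135 (mod 297); 9^16 ≡ 108 (mod 297); 9^32 ≡ 81 (mod 297)
9^39 = 9^1 × 9^2 × 9^4 × 9^32 ≡ 27 (mod 297)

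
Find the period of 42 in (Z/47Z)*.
23

47 is prime, so ord(42) divides φ(47) = 46.
Divisors of 46: 1, 2, 23, 46.
Repeated squaring: 42^1 ≡ 42, 42^2 ≡ 25, 42^4 ≡ 14, 42^8 ≡ 8, 42^16 ≡ 17, 42^32 ≡ 7 (mod 47).
Test 42^d mod 47 for each divisor d in increasing order:
42^1 ≡ 42
42^2 ≡ 25
42^23 = 42^16·42^4·42^2·42^1 ≡ 1  ← first divisor giving 1
The order is 23.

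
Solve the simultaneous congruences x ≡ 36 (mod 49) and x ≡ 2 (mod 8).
330

Using Chinese Remainder Theorem:
M = 49 × 8 = 392
M1 = 8, M2 = 49
y1 = 8^(-1) mod 49 = 43
y2 = 49^(-1) mod 8 = 1
x = (36×8×43 + 2×49×1) mod 392 = 330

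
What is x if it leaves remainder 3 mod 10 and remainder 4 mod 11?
103

Using Chinese Remainder Theorem:
M = 10 × 11 = 110
M1 = 11, M2 = 10
y1 = 11^(-1) mod 10 = 1
y2 = 10^(-1) mod 11 = 10
x = (3×11×1 + 4×10×10) mod 110 = 103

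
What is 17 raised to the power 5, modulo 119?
68

Repeated squaring. Binary of 5 = 101.
17^1 ≡ 17 (mod 119); 17^2 ≡ 51 (mod 119); 17^4 ≡ 102 (mod 119)
17^5 = 17^1 × 17^4 ≡ 68 (mod 119)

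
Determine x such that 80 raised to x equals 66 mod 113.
93

Baby-step giant-step with step n = ⌈√113⌉ = 11.
Baby steps 80^j mod 113 (j:value) for j=0..10: 0:1, 1:80, 2:72, 3:110, 4:99, 5:10, 6:9, 7:42, 8:83, 9:86, 10:100.
Giant-step multiplier: 80^(-11) ≡ 80^(112-11) = 80^101 ≡ 54 (mod 113).
Giant steps γ_i = 66·54^i mod 113: γ_0=66, γ_1=61, γ_2=17, γ_3=14, γ_4=78, γ_5=31, γ_6=92, γ_7=109, γ_8=10 (in table at j=5).
x = i·n + j = 8·11 + 5 = 93.
Check: 80^93 ≡ 66 (mod 113).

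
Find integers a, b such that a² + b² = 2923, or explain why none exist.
Not possible

Factorization: 2923 = 37 × 79
By Fermat: n is sum of two squares iff every prime p ≡ 3 (mod 4) appears to even power.
Prime(s) ≡ 3 (mod 4) with odd exponent: [(79, 1)]
Therefore 2923 cannot be expressed as a² + b².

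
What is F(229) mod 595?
369

Matrix identity: Q^n = [[F_(n+1), F_n], [F_n, F_(n-1)]] with Q = [[1,1],[1,0]].
n = 229 = 11100101₂. Square-and-multiply, entries mod 595:
Q^1 = [[1,1],[1,0]]
Q^3 = (Q^1)²·Q = [[3,2],[2,1]]
Q^7 = (Q^3)²·Q = [[21,13],[13,8]]
Q^14 = (Q^7)² = [[15,377],[377,233]]
Q^28 = (Q^14)² = [[149,81],[81,68]]
Q^57 = (Q^28)²·Q = [[524,202],[202,322]]
Q^114 = (Q^57)² = [[30,127],[127,498]]
Q^229 = (Q^114)²·Q = [[190,369],[369,416]]
F_229 mod 595 = Q^229[0][1] = 369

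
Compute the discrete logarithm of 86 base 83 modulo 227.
31

Baby-step giant-step with step n = ⌈√227⌉ = 16.
Baby steps 83^j mod 227 (j:value) for j=0..15: 0:1, 1:83, 2:79, 3:201, 4:112, 5:216, 6:222, 7:39, 8:59, 9:130, 10:121, 11:55, 12:25, 13:32, 14:159, 15:31.
Giant-step multiplier: 83^(-16) ≡ 83^(226-16) = 83^210 ≡ 3 (mod 227).
Giant steps γ_i = 86·3^i mod 227: γ_0=86, γ_1=31 (in table at j=15).
x = i·n + j = 1·16 + 15 = 31.
Check: 83^31 ≡ 86 (mod 227).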